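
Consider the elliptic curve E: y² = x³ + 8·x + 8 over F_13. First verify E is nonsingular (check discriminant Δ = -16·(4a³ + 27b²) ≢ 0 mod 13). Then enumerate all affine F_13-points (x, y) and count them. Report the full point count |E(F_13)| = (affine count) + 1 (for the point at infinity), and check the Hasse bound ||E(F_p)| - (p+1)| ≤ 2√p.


Affine points = {(1, 2), (1, 11), (4, 0), (5, 2), (5, 11), (6, 5), (6, 8), (7, 2), (7, 11), (8, 5), (8, 8), (9, 4), (9, 9), (10, 3), (10, 10), (11, 6), (11, 7), (12, 5), (12, 8)}; affine count = 19; |E(F_13)| = 20.

Discriminant check: Δ ∝ 4a³ + 27b² = 4·8³ + 27·8² = 4·512 + 27·64 ≡ 6 (mod 13). Nonzero ⇒ E is nonsingular.
For each x ∈ F_13, compute rhs = x³ + 8·x + 8 mod 13, then count y ∈ F_13 with y² ≡ rhs.
  x = 0: rhs = 8, matching y values: none (0 points).
  x = 1: rhs = 4, matching y values: 2, 11 (2 points).
  x = 2: rhs = 6, matching y values: none (0 points).
  x = 3: rhs = 7, matching y values: none (0 points).
  x = 4: rhs = 0, matching y values: 0 (1 points).
  x = 5: rhs = 4, matching y values: 2, 11 (2 points).
  x = 6: rhs = 12, matching y values: 5, 8 (2 points).
  x = 7: rhs = 4, matching y values: 2, 11 (2 points).
  x = 8: rhs = 12, matching y values: 5, 8 (2 points).
  x = 9: rhs = 3, matching y values: 4, 9 (2 points).
  x = 10: rhs = 9, matching y values: 3, 10 (2 points).
  x = 11: rhs = 10, matching y values: 6, 7 (2 points).
  x = 12: rhs = 12, matching y values: 5, 8 (2 points).
Total affine count: 19.
Full point count |E(F_13)| = 19 + 1 = 20.
Hasse bound: |20 − (13+1)| = |6| = 6 ≤ 2√13 ≈ 7.2111 ✓.


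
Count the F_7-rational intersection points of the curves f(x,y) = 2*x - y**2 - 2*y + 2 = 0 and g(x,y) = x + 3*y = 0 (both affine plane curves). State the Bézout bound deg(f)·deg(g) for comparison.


Common zeros: {(4, 1), (6, 5)}; count = 2; Bézout bound = 2.

deg(f) = 2, deg(g) = 1, so Bézout bound = 2.
Scan x ∈ F_7. For each x, list the y ∈ F_7 with f(x, y) ≡ 0 and those with g(x, y) ≡ 0 (mod 7); the common zeros in that column are the intersection.
  x = 0: f ≡ 0 at y ∈ ∅; g ≡ 0 at y ∈ {0}; common: ∅.
  x = 1: f ≡ 0 at y ∈ ∅; g ≡ 0 at y ∈ {2}; common: ∅.
  x = 2: f ≡ 0 at y ∈ {6}; g ≡ 0 at y ∈ {4}; common: ∅.
  x = 3: f ≡ 0 at y ∈ {2, 3}; g ≡ 0 at y ∈ {6}; common: ∅.
  x = 4: f ≡ 0 at y ∈ {1, 4}; g ≡ 0 at y ∈ {1}; common: {1}.
  x = 5: f ≡ 0 at y ∈ ∅; g ≡ 0 at y ∈ {3}; common: ∅.
  x = 6: f ≡ 0 at y ∈ {0, 5}; g ≡ 0 at y ∈ {5}; common: {5}.
Collecting: common zeros = {(4, 1), (6, 5)}, so the count is 2.
Comparison with the Bézout bound: 2 ≤ 2 = deg(f)·deg(g), as expected for curves with no common component (the bound is attained).


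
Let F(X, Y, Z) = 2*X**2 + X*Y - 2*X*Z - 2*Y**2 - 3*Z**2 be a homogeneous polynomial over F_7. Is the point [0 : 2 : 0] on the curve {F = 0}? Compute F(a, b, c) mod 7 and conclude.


F(0,2,0) ≡ 6 (mod 7); P is NOT on the curve.

Evaluate F(0, 2, 0) term-by-term (mod 7).
  2*X**2 ↦ 2·0·1·1 = 0
  X*Y ↦ 1·0·2·1 = 0
  -2*X*Z ↦ -2·0·1·0 = 0
  -2*Y**2 ↦ -2·1·4·1 = -8
  -3*Z**2 ↦ -3·1·1·0 = 0
Sum: F(0, 2, 0) = (0) + (0) + (0) + (-8) + (0) = -8.
Reducing mod 7: -8 ≡ 6 (mod 7).
Since F(a, b, c) ≡ 6 ≠ 0 (mod 7), P does NOT lie on the curve.


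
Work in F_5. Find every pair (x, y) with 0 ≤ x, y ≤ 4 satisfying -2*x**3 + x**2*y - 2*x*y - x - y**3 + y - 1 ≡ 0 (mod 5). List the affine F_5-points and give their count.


Affine F_5-points: {(0, 3), (1, 1), (2, 2), (3, 1), (4, 1)}; count = 5.

For each of the 25 pairs (x, y) ∈ F_5², evaluate f(x, y) mod 5. Record the zeros.
  x = 0: [0↦4, 1↦4, 2↦3, 3↦0, 4↦4]  zeros at y ∈ {3}
  x = 1: [0↦1, 1↦0, 2↦3, 3↦4, 4↦2]  zeros at y ∈ {1}
  x = 2: [0↦1, 1↦1, 2↦0, 3↦2, 4↦1]  zeros at y ∈ {2}
  x = 3: [0↦2, 1↦0, 2↦2, 3↦2, 4↦4]  zeros at y ∈ {1}
  x = 4: [0↦2, 1↦0, 2↦2, 3↦2, 4↦4]  zeros at y ∈ {1}
Collecting zeros: affine points = {(0, 3), (1, 1), (2, 2), (3, 1), (4, 1)}.
Total count |C(F_5)_aff| = 5.


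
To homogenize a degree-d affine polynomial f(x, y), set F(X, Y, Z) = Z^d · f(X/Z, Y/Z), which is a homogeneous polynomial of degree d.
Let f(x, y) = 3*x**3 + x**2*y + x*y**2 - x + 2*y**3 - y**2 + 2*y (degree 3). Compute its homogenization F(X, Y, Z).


F(X, Y, Z) = 3*X**3 + X**2*Y + X*Y**2 - X*Z**2 + 2*Y**3 - Y**2*Z + 2*Y*Z**2

deg(f) = 3.
Substitute x = X/Z, y = Y/Z into f, then multiply by Z^3.
  monomial 3·x^3·y^0 ↦ 3·X^3·Y^0·Z^0.
  monomial 1·x^2·y^1 ↦ 1·X^2·Y^1·Z^0.
  monomial 1·x^1·y^2 ↦ 1·X^1·Y^2·Z^0.
  monomial -1·x^1·y^0 ↦ -1·X^1·Y^0·Z^2.
  monomial 2·x^0·y^3 ↦ 2·X^0·Y^3·Z^0.
  monomial -1·x^0·y^2 ↦ -1·X^0·Y^2·Z^1.
  monomial 2·x^0·y^1 ↦ 2·X^0·Y^1·Z^2.
Collecting: F(X, Y, Z) = 3*X**3 + X**2*Y + X*Y**2 - X*Z**2 + 2*Y**3 - Y**2*Z + 2*Y*Z**2.


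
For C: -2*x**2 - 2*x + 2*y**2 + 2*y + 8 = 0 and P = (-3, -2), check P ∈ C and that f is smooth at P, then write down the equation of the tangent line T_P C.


Tangent line at P: 10*x - 6*y + 18 = 0.

Step 1: f(-3, -2) = 0, so P lies on C.
Step 2: partial derivatives
  f_x(x, y) = -4*x - 2, f_y(x, y) = 4*y + 2.
  f_x(P) = 10, f_y(P) = -6 (gradient nonzero, so P is smooth).
Step 3: tangent line at P: 10·(x − -3) + -6·(y − -2) = 0.
Expanding: 10*x - 6*y + 18 = 0.


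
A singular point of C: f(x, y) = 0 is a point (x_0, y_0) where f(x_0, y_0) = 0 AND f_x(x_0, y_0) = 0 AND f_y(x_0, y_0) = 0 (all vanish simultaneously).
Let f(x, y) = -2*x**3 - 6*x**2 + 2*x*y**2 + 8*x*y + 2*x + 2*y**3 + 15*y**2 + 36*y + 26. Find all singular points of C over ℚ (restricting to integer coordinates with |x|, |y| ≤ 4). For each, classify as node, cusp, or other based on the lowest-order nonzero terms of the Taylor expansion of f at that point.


Singular points: {(-1, -2)}; classification: cusp.

Compute partial derivatives:
  f_x = -6*x**2 - 12*x + 2*y**2 + 8*y + 2.
  f_y = 4*x*y + 8*x + 6*y**2 + 30*y + 36.
Scan x_0 ∈ {−4, ..., 4}. For each x_0, f_y(x_0, y) is a polynomial in y; find its integer roots y ∈ {−4, ..., 4}, then test f_x and f at those candidates.
  x = -4: f_y(-4, y) = 6*y**2 + 14*y + 4; vanishes at y ∈ {-2}. (-4, -2): f_x = -54 ≠ 0.
  x = -3: f_y(-3, y) = 6*y**2 + 18*y + 12; vanishes at y ∈ {-2, -1}. (-3, -2): f_x = -24 ≠ 0; (-3, -1): f_x = -22 ≠ 0.
  x = -2: f_y(-2, y) = 6*y**2 + 22*y + 20; vanishes at y ∈ {-2}. (-2, -2): f_x = -6 ≠ 0.
  x = -1: f_y(-1, y) = 6*y**2 + 26*y + 28; vanishes at y ∈ {-2}. (-1, -2): f_x = 0, f = 0 — SINGULAR.
  x = 0: f_y(0, y) = 6*y**2 + 30*y + 36; vanishes at y ∈ {-3, -2}. (0, -3): f_x = -4 ≠ 0; (0, -2): f_x = -6 ≠ 0.
  x = 1: f_y(1, y) = 6*y**2 + 34*y + 44; vanishes at y ∈ {-2}. (1, -2): f_x = -24 ≠ 0.
  x = 2: f_y(2, y) = 6*y**2 + 38*y + 52; vanishes at y ∈ {-2}. (2, -2): f_x = -54 ≠ 0.
  x = 3: f_y(3, y) = 6*y**2 + 42*y + 60; vanishes at y ∈ {-2}. (3, -2): f_x = -96 ≠ 0.
  x = 4: f_y(4, y) = 6*y**2 + 46*y + 68; vanishes at y ∈ {-2}. (4, -2): f_x = -150 ≠ 0.
Only singular point on the grid: (-1, -2).
Classify: substitute x = -1 + u, y = -2 + v and expand: f = -2*u**3 + 2*u*v**2 + 2*v**3 + v**2.
No constant or linear terms (consistent with a singular point). Quadratic part: v**2. Cubic part: -2*u**3 + 2*u*v**2 + 2*v**3.
The quadratic part v**2 is a perfect square, so there is a single (double) tangent line v = 0, i.e. y = -2. Restricting the cubic part to that line (v = 0) leaves -2*u**3 ≠ 0, so f is not divisible by v and the branch is v² ≈ 2*u**3 to lowest order — this is a cusp.
Classification: cusp.


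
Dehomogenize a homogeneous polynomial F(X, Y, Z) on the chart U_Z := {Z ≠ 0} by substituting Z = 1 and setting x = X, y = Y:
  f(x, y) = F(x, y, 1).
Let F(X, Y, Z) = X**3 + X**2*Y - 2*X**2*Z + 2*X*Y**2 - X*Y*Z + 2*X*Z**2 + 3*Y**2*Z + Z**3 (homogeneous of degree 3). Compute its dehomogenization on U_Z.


f(x, y) = x**3 + x**2*y - 2*x**2 + 2*x*y**2 - x*y + 2*x + 3*y**2 + 1

On U_Z we set Z = 1. Each monomial c·X^i·Y^j·Z^k in F becomes c·x^i·y^j·1^k = c·x^i·y^j.
Substituting Z = 1: F(X, Y, 1) = x**3 + x**2*y - 2*x**2 + 2*x*y**2 - x*y + 2*x + 3*y**2 + 1.
Note: deg(f) ≤ deg(F) = 3; strict inequality happens when F is divisible by Z (lost terms).


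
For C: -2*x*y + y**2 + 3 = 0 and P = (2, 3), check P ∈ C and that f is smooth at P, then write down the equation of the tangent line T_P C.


Tangent line at P: -6*x + 2*y + 6 = 0.

Step 1: f(2, 3) = 0, so P lies on C.
Step 2: partial derivatives
  f_x(x, y) = -2*y, f_y(x, y) = -2*x + 2*y.
  f_x(P) = -6, f_y(P) = 2 (gradient nonzero, so P is smooth).
Step 3: tangent line at P: -6·(x − 2) + 2·(y − 3) = 0.
Expanding: -6*x + 2*y + 6 = 0.


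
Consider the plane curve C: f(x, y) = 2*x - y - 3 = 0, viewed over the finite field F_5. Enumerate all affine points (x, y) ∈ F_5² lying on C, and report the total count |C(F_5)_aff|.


Affine F_5-points: {(0, 2), (1, 4), (2, 1), (3, 3), (4, 0)}; count = 5.

For each of the 25 pairs (x, y) ∈ F_5², evaluate f(x, y) mod 5. Record the zeros.
  x = 0: [0↦2, 1↦1, 2↦0, 3↦4, 4↦3]  zeros at y ∈ {2}
  x = 1: [0↦4, 1↦3, 2↦2, 3↦1, 4↦0]  zeros at y ∈ {4}
  x = 2: [0↦1, 1↦0, 2↦4, 3↦3, 4↦2]  zeros at y ∈ {1}
  x = 3: [0↦3, 1↦2, 2↦1, 3↦0, 4↦4]  zeros at y ∈ {3}
  x = 4: [0↦0, 1↦4, 2↦3, 3↦2, 4↦1]  zeros at y ∈ {0}
Collecting zeros: affine points = {(0, 2), (1, 4), (2, 1), (3, 3), (4, 0)}.
Total count |C(F_5)_aff| = 5.


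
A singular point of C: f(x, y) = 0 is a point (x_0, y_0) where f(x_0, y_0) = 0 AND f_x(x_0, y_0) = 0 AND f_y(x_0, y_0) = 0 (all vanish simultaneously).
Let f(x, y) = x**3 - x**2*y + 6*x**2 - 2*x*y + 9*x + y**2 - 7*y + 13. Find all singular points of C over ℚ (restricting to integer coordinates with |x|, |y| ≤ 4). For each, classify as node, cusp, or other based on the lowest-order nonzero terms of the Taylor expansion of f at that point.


Singular points: {(-1, 3)}; classification: cusp.

Compute partial derivatives:
  f_x = 3*x**2 - 2*x*y + 12*x - 2*y + 9.
  f_y = -x**2 - 2*x + 2*y - 7.
Scan x_0 ∈ {−4, ..., 4}. For each x_0, f_y(x_0, y) is a polynomial in y; find its integer roots y ∈ {−4, ..., 4}, then test f_x and f at those candidates.
  x = -4: f_y(-4, y) = 2*y - 15; no integer root y with |y| ≤ 4.
  x = -3: f_y(-3, y) = 2*y - 10; no integer root y with |y| ≤ 4.
  x = -2: f_y(-2, y) = 2*y - 7; no integer root y with |y| ≤ 4.
  x = -1: f_y(-1, y) = 2*y - 6; vanishes at y ∈ {3}. (-1, 3): f_x = 0, f = 0 — SINGULAR.
  x = 0: f_y(0, y) = 2*y - 7; no integer root y with |y| ≤ 4.
  x = 1: f_y(1, y) = 2*y - 10; no integer root y with |y| ≤ 4.
  x = 2: f_y(2, y) = 2*y - 15; no integer root y with |y| ≤ 4.
  x = 3: f_y(3, y) = 2*y - 22; no integer root y with |y| ≤ 4.
  x = 4: f_y(4, y) = 2*y - 31; no integer root y with |y| ≤ 4.
Only singular point on the grid: (-1, 3).
Classify: substitute x = -1 + u, y = 3 + v and expand: f = u**3 - u**2*v + v**2.
No constant or linear terms (consistent with a singular point). Quadratic part: v**2. Cubic part: u**3 - u**2*v.
The quadratic part v**2 is a perfect square, so there is a single (double) tangent line v = 0, i.e. y = 3. Restricting the cubic part to that line (v = 0) leaves u**3 ≠ 0, so f is not divisible by v and the branch is v² ≈ -u**3 to lowest order — this is a cusp.
Classification: cusp.


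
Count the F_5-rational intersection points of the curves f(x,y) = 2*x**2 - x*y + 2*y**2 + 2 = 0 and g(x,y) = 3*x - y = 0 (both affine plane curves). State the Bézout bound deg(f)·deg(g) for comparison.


Common zeros: {(2, 1), (3, 4)}; count = 2; Bézout bound = 2.

deg(f) = 2, deg(g) = 1, so Bézout bound = 2.
Scan x ∈ F_5. For each x, list the y ∈ F_5 with f(x, y) ≡ 0 and those with g(x, y) ≡ 0 (mod 5); the common zeros in that column are the intersection.
  x = 0: f ≡ 0 at y ∈ {2, 3}; g ≡ 0 at y ∈ {0}; common: ∅.
  x = 1: f ≡ 0 at y ∈ {1, 2}; g ≡ 0 at y ∈ {3}; common: ∅.
  x = 2: f ≡ 0 at y ∈ {0, 1}; g ≡ 0 at y ∈ {1}; common: {1}.
  x = 3: f ≡ 0 at y ∈ {0, 4}; g ≡ 0 at y ∈ {4}; common: {4}.
  x = 4: f ≡ 0 at y ∈ {3, 4}; g ≡ 0 at y ∈ {2}; common: ∅.
Collecting: common zeros = {(2, 1), (3, 4)}, so the count is 2.
Comparison with the Bézout bound: 2 ≤ 2 = deg(f)·deg(g), as expected for curves with no common component (the bound is attained).


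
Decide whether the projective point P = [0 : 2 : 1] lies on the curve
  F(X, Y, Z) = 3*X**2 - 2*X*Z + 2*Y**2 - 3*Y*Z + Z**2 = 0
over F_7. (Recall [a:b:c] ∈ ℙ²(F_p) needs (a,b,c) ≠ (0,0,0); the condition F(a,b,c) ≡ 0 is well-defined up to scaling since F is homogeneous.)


F(0,2,1) ≡ 3 (mod 7); P is NOT on the curve.

Evaluate F(0, 2, 1) term-by-term (mod 7).
  3*X**2 ↦ 3·0·1·1 = 0
  -2*X*Z ↦ -2·0·1·1 = 0
  2*Y**2 ↦ 2·1·4·1 = 8
  -3*Y*Z ↦ -3·1·2·1 = -6
  Z**2 ↦ 1·1·1·1 = 1
Sum: F(0, 2, 1) = (0) + (0) + (8) + (-6) + (1) = 3.
Reducing mod 7: 3 ≡ 3 (mod 7).
Since F(a, b, c) ≡ 3 ≠ 0 (mod 7), P does NOT lie on the curve.


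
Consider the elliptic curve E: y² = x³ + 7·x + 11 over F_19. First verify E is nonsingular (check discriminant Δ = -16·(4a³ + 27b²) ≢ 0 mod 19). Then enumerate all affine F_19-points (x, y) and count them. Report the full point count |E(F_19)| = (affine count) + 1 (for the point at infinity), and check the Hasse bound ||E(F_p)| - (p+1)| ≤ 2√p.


Affine points = {(0, 7), (0, 12), (1, 0), (5, 0), (7, 2), (7, 17), (8, 3), (8, 16), (9, 9), (9, 10), (10, 6), (10, 13), (13, 0), (16, 1), (16, 18)}; affine count = 15; |E(F_19)| = 16.

Discriminant check: Δ ∝ 4a³ + 27b² = 4·7³ + 27·11² = 4·343 + 27·121 ≡ 3 (mod 19). Nonzero ⇒ E is nonsingular.
For each x ∈ F_19, compute rhs = x³ + 7·x + 11 mod 19, then count y ∈ F_19 with y² ≡ rhs.
  x = 0: rhs = 11, matching y values: 7, 12 (2 points).
  x = 1: rhs = 0, matching y values: 0 (1 points).
  x = 2: rhs = 14, matching y values: none (0 points).
  x = 3: rhs = 2, matching y values: none (0 points).
  x = 4: rhs = 8, matching y values: none (0 points).
  x = 5: rhs = 0, matching y values: 0 (1 points).
  x = 6: rhs = 3, matching y values: none (0 points).
  x = 7: rhs = 4, matching y values: 2, 17 (2 points).
  x = 8: rhs = 9, matching y values: 3, 16 (2 points).
  x = 9: rhs = 5, matching y values: 9, 10 (2 points).
  x = 10: rhs = 17, matching y values: 6, 13 (2 points).
  x = 11: rhs = 13, matching y values: none (0 points).
  x = 12: rhs = 18, matching y values: none (0 points).
  x = 13: rhs = 0, matching y values: 0 (1 points).
  x = 14: rhs = 3, matching y values: none (0 points).
  x = 15: rhs = 14, matching y values: none (0 points).
  x = 16: rhs = 1, matching y values: 1, 18 (2 points).
  x = 17: rhs = 8, matching y values: none (0 points).
  x = 18: rhs = 3, matching y values: none (0 points).
Total affine count: 15.
Full point count |E(F_19)| = 15 + 1 = 16.
Hasse bound: |16 − (19+1)| = |-4| = 4 ≤ 2√19 ≈ 8.7178 ✓.


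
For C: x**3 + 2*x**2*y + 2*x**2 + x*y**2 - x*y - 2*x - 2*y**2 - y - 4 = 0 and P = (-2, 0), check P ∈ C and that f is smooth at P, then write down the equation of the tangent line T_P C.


Tangent line at P: 2*x + 9*y + 4 = 0.

Step 1: f(-2, 0) = 0, so P lies on C.
Step 2: partial derivatives
  f_x(x, y) = 3*x**2 + 4*x*y + 4*x + y**2 - y - 2, f_y(x, y) = 2*x**2 + 2*x*y - x - 4*y - 1.
  f_x(P) = 2, f_y(P) = 9 (gradient nonzero, so P is smooth).
Step 3: tangent line at P: 2·(x − -2) + 9·(y − 0) = 0.
Expanding: 2*x + 9*y + 4 = 0.


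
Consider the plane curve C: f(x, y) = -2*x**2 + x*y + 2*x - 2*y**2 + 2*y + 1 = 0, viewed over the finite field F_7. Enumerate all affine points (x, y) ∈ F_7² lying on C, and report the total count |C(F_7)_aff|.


Affine F_7-points: {(3, 3)}; count = 1.

For each of the 49 pairs (x, y) ∈ F_7², evaluate f(x, y) mod 7. Record the zeros.
  x = 0: [0↦1, 1↦1, 2↦4, 3↦3, 4↦5, 5↦3, 6↦4]  zeros at y ∈ ∅
  x = 1: [0↦1, 1↦2, 2↦6, 3↦6, 4↦2, 5↦1, 6↦3]  zeros at y ∈ ∅
  x = 2: [0↦4, 1↦6, 2↦4, 3↦5, 4↦2, 5↦2, 6↦5]  zeros at y ∈ ∅
  x = 3: [0↦3, 1↦6, 2↦5, 3↦0, 4↦5, 5↦6, 6↦3]  zeros at y ∈ {3}
  x = 4: [0↦5, 1↦2, 2↦2, 3↦5, 4↦4, 5↦6, 6↦4]  zeros at y ∈ ∅
  x = 5: [0↦3, 1↦1, 2↦2, 3↦6, 4↦6, 5↦2, 6↦1]  zeros at y ∈ ∅
  x = 6: [0↦4, 1↦3, 2↦5, 3↦3, 4↦4, 5↦1, 6↦1]  zeros at y ∈ ∅
Collecting zeros: affine points = {(3, 3)}.
Total count |C(F_7)_aff| = 1.


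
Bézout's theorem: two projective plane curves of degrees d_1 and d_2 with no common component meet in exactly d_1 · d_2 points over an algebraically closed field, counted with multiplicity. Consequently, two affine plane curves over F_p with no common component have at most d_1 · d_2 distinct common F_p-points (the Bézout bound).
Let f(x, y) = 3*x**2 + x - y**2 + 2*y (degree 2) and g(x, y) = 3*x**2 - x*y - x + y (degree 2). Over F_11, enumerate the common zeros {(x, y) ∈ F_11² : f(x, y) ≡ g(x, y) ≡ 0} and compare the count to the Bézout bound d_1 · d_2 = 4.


Common zeros: {(0, 0), (2, 10), (6, 5)}; count = 3; Bézout bound = 4.

deg(f) = 2, deg(g) = 2, so Bézout bound = 4.
Scan x ∈ F_11. For each x, list the y ∈ F_11 with f(x, y) ≡ 0 and those with g(x, y) ≡ 0 (mod 11); the common zeros in that column are the intersection.
  x = 0: f ≡ 0 at y ∈ {0, 2}; g ≡ 0 at y ∈ {0}; common: {0}.
  x = 1: f ≡ 0 at y ∈ {5, 8}; g ≡ 0 at y ∈ ∅; common: ∅.
  x = 2: f ≡ 0 at y ∈ {3, 10}; g ≡ 0 at y ∈ {10}; common: {10}.
  x = 3: f ≡ 0 at y ∈ {4, 9}; g ≡ 0 at y ∈ {1}; common: ∅.
  x = 4: f ≡ 0 at y ∈ {4, 9}; g ≡ 0 at y ∈ {0}; common: ∅.
  x = 5: f ≡ 0 at y ∈ {3, 10}; g ≡ 0 at y ∈ {1}; common: ∅.
  x = 6: f ≡ 0 at y ∈ {5, 8}; g ≡ 0 at y ∈ {5}; common: {5}.
  x = 7: f ≡ 0 at y ∈ {0, 2}; g ≡ 0 at y ∈ {5}; common: ∅.
  x = 8: f ≡ 0 at y ∈ {6, 7}; g ≡ 0 at y ∈ {9}; common: ∅.
  x = 9: f ≡ 0 at y ∈ {1}; g ≡ 0 at y ∈ {10}; common: ∅.
  x = 10: f ≡ 0 at y ∈ {6, 7}; g ≡ 0 at y ∈ {9}; common: ∅.
Collecting: common zeros = {(0, 0), (2, 10), (6, 5)}, so the count is 3.
Comparison with the Bézout bound: 3 ≤ 4 = deg(f)·deg(g), as expected for curves with no common component (the affine F_11-count falls short of the bound because intersections may lie at infinity, over extension fields, or carry multiplicity).


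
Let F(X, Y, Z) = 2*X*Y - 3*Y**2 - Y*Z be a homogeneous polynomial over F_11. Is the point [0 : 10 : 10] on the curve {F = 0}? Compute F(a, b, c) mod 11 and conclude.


F(0,10,10) ≡ 7 (mod 11); P is NOT on the curve.

Evaluate F(0, 10, 10) term-by-term (mod 11).
  2*X*Y ↦ 2·0·10·1 = 0
  -3*Y**2 ↦ -3·1·100·1 = -300
  -Y*Z ↦ -1·1·10·10 = -100
Sum: F(0, 10, 10) = (0) + (-300) + (-100) = -400.
Reducing mod 11: -400 ≡ 7 (mod 11).
Since F(a, b, c) ≡ 7 ≠ 0 (mod 11), P does NOT lie on the curve.


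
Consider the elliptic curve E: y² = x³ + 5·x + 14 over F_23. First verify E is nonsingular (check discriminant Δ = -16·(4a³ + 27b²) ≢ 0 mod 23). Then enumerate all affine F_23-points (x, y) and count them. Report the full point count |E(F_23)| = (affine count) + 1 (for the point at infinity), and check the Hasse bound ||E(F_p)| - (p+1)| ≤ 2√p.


Affine points = {(2, 3), (2, 20), (4, 11), (4, 12), (5, 7), (5, 16), (7, 1), (7, 22), (9, 11), (9, 12), (10, 11), (10, 12), (12, 10), (12, 13), (16, 2), (16, 21), (18, 5), (18, 18), (20, 8), (20, 15), (22, 10), (22, 13)}; affine count = 22; |E(F_23)| = 23.

Discriminant check: Δ ∝ 4a³ + 27b² = 4·5³ + 27·14² = 4·125 + 27·196 ≡ 19 (mod 23). Nonzero ⇒ E is nonsingular.
For each x ∈ F_23, compute rhs = x³ + 5·x + 14 mod 23, then count y ∈ F_23 with y² ≡ rhs.
  x = 0: rhs = 14, matching y values: none (0 points).
  x = 1: rhs = 20, matching y values: none (0 points).
  x = 2: rhs = 9, matching y values: 3, 20 (2 points).
  x = 3: rhs = 10, matching y values: none (0 points).
  x = 4: rhs = 6, matching y values: 11, 12 (2 points).
  x = 5: rhs = 3, matching y values: 7, 16 (2 points).
  x = 6: rhs = 7, matching y values: none (0 points).
  x = 7: rhs = 1, matching y values: 1, 22 (2 points).
  x = 8: rhs = 14, matching y values: none (0 points).
  x = 9: rhs = 6, matching y values: 11, 12 (2 points).
  x = 10: rhs = 6, matching y values: 11, 12 (2 points).
  x = 11: rhs = 20, matching y values: none (0 points).
  x = 12: rhs = 8, matching y values: 10, 13 (2 points).
  x = 13: rhs = 22, matching y values: none (0 points).
  x = 14: rhs = 22, matching y values: none (0 points).
  x = 15: rhs = 14, matching y values: none (0 points).
  x = 16: rhs = 4, matching y values: 2, 21 (2 points).
  x = 17: rhs = 21, matching y values: none (0 points).
  x = 18: rhs = 2, matching y values: 5, 18 (2 points).
  x = 19: rhs = 22, matching y values: none (0 points).
  x = 20: rhs = 18, matching y values: 8, 15 (2 points).
  x = 21: rhs = 19, matching y values: none (0 points).
  x = 22: rhs = 8, matching y values: 10, 13 (2 points).
Total affine count: 22.
Full point count |E(F_23)| = 22 + 1 = 23.
Hasse bound: |23 − (23+1)| = |-1| = 1 ≤ 2√23 ≈ 9.5917 ✓.


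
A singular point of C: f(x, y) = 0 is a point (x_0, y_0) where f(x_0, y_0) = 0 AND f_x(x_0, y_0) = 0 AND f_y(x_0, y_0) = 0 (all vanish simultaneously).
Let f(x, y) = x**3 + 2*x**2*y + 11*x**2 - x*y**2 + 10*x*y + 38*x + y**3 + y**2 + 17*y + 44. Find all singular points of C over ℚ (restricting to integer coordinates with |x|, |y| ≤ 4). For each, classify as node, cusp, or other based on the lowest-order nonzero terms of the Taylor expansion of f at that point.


Singular points: {(-3, -1)}; classification: cusp.

Compute partial derivatives:
  f_x = 3*x**2 + 4*x*y + 22*x - y**2 + 10*y + 38.
  f_y = 2*x**2 - 2*x*y + 10*x + 3*y**2 + 2*y + 17.
Scan x_0 ∈ {−4, ..., 4}. For each x_0, f_y(x_0, y) is a polynomial in y; find its integer roots y ∈ {−4, ..., 4}, then test f_x and f at those candidates.
  x = -4: f_y(-4, y) = 3*y**2 + 10*y + 9; no integer root y with |y| ≤ 4.
  x = -3: f_y(-3, y) = 3*y**2 + 8*y + 5; vanishes at y ∈ {-1}. (-3, -1): f_x = 0, f = 0 — SINGULAR.
  x = -2: f_y(-2, y) = 3*y**2 + 6*y + 5; no integer root y with |y| ≤ 4.
  x = -1: f_y(-1, y) = 3*y**2 + 4*y + 9; no integer root y with |y| ≤ 4.
  x = 0: f_y(0, y) = 3*y**2 + 2*y + 17; no integer root y with |y| ≤ 4.
  x = 1: f_y(1, y) = 3*y**2 + 29; no integer root y with |y| ≤ 4.
  x = 2: f_y(2, y) = 3*y**2 - 2*y + 45; no integer root y with |y| ≤ 4.
  x = 3: f_y(3, y) = 3*y**2 - 4*y + 65; no integer root y with |y| ≤ 4.
  x = 4: f_y(4, y) = 3*y**2 - 6*y + 89; no integer root y with |y| ≤ 4.
Only singular point on the grid: (-3, -1).
Classify: substitute x = -3 + u, y = -1 + v and expand: f = u**3 + 2*u**2*v - u*v**2 + v**3 + v**2.
No constant or linear terms (consistent with a singular point). Quadratic part: v**2. Cubic part: u**3 + 2*u**2*v - u*v**2 + v**3.
The quadratic part v**2 is a perfect square, so there is a single (double) tangent line v = 0, i.e. y = -1. Restricting the cubic part to that line (v = 0) leaves u**3 ≠ 0, so f is not divisible by v and the branch is v² ≈ -u**3 to lowest order — this is a cusp.
Classification: cusp.


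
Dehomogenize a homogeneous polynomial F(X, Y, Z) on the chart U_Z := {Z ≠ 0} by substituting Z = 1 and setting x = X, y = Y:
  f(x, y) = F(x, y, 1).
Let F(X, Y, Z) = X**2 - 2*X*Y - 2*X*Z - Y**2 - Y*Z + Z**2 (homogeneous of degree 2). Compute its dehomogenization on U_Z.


f(x, y) = x**2 - 2*x*y - 2*x - y**2 - y + 1

On U_Z we set Z = 1. Each monomial c·X^i·Y^j·Z^k in F becomes c·x^i·y^j·1^k = c·x^i·y^j.
Substituting Z = 1: F(X, Y, 1) = x**2 - 2*x*y - 2*x - y**2 - y + 1.
Note: deg(f) ≤ deg(F) = 2; strict inequality happens when F is divisible by Z (lost terms).


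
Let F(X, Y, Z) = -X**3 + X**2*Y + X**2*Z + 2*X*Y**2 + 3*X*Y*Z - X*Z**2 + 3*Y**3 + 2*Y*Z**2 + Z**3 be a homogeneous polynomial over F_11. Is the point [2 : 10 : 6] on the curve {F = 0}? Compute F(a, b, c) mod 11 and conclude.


F(2,10,6) ≡ 5 (mod 11); P is NOT on the curve.

Evaluate F(2, 10, 6) term-by-term (mod 11).
  -X**3 ↦ -1·8·1·1 = -8
  X**2*Y ↦ 1·4·10·1 = 40
  X**2*Z ↦ 1·4·1·6 = 24
  2*X*Y**2 ↦ 2·2·100·1 = 400
  3*X*Y*Z ↦ 3·2·10·6 = 360
  -X*Z**2 ↦ -1·2·1·36 = -72
  3*Y**3 ↦ 3·1·1000·1 = 3000
  2*Y*Z**2 ↦ 2·1·10·36 = 720
  Z**3 ↦ 1·1·1·216 = 216
Sum: F(2, 10, 6) = (-8) + (40) + (24) + (400) + (360) + (-72) + (3000) + (720) + (216) = 4680.
Reducing mod 11: 4680 ≡ 5 (mod 11).
Since F(a, b, c) ≡ 5 ≠ 0 (mod 11), P does NOT lie on the curve.


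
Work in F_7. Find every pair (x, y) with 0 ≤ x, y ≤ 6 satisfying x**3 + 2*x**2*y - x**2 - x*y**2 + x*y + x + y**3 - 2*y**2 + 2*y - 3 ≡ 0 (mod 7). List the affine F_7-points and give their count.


Affine F_7-points: {(2, 6), (3, 5), (4, 0), (5, 2), (6, 3)}; count = 5.

For each of the 49 pairs (x, y) ∈ F_7², evaluate f(x, y) mod 7. Record the zeros.
  x = 0: [0↦4, 1↦5, 2↦1, 3↦5, 4↦2, 5↦5, 6↦6]  zeros at y ∈ ∅
  x = 1: [0↦5, 1↦1, 2↦4, 3↦6, 4↦6, 5↦3, 6↦3]  zeros at y ∈ ∅
  x = 2: [0↦3, 1↦5, 2↦5, 3↦2, 4↦2, 5↦4, 6↦0]  zeros at y ∈ {6}
  x = 3: [0↦4, 1↦2, 2↦3, 3↦6, 4↦3, 5↦0, 6↦3]  zeros at y ∈ {5}
  x = 4: [0↦0, 1↦5, 2↦4, 3↦3, 4↦1, 5↦4, 6↦4]  zeros at y ∈ {0}
  x = 5: [0↦4, 1↦6, 2↦0, 3↦6, 4↦2, 5↦1, 6↦2]  zeros at y ∈ {2}
  x = 6: [0↦1, 1↦4, 2↦4, 3↦0, 4↦5, 5↦4, 6↦3]  zeros at y ∈ {3}
Collecting zeros: affine points = {(2, 6), (3, 5), (4, 0), (5, 2), (6, 3)}.
Total count |C(F_7)_aff| = 5.


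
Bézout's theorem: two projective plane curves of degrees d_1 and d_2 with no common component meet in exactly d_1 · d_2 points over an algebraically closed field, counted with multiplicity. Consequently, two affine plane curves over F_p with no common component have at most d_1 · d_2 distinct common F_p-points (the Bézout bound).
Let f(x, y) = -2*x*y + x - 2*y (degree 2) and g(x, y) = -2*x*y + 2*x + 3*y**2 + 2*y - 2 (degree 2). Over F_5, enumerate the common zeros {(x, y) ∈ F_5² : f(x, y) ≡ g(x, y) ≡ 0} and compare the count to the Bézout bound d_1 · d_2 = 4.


Common zeros: {(2, 2)}; count = 1; Bézout bound = 4.

deg(f) = 2, deg(g) = 2, so Bézout bound = 4.
Scan x ∈ F_5. For each x, list the y ∈ F_5 with f(x, y) ≡ 0 and those with g(x, y) ≡ 0 (mod 5); the common zeros in that column are the intersection.
  x = 0: f ≡ 0 at y ∈ {0}; g ≡ 0 at y ∈ ∅; common: ∅.
  x = 1: f ≡ 0 at y ∈ {4}; g ≡ 0 at y ∈ {0}; common: ∅.
  x = 2: f ≡ 0 at y ∈ {2}; g ≡ 0 at y ∈ {2}; common: {2}.
  x = 3: f ≡ 0 at y ∈ {1}; g ≡ 0 at y ∈ ∅; common: ∅.
  x = 4: f ≡ 0 at y ∈ ∅; g ≡ 0 at y ∈ {3, 4}; common: ∅.
Collecting: common zeros = {(2, 2)}, so the count is 1.
Comparison with the Bézout bound: 1 ≤ 4 = deg(f)·deg(g), as expected for curves with no common component (the affine F_5-count falls short of the bound because intersections may lie at infinity, over extension fields, or carry multiplicity).


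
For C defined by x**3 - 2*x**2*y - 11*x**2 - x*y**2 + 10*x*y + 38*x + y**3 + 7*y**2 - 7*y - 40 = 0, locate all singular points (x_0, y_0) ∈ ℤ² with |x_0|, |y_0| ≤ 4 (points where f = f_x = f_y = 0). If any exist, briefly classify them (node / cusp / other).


Singular points: {(3, -1)}; classification: cusp.

Compute partial derivatives:
  f_x = 3*x**2 - 4*x*y - 22*x - y**2 + 10*y + 38.
  f_y = -2*x**2 - 2*x*y + 10*x + 3*y**2 + 14*y - 7.
Scan x_0 ∈ {−4, ..., 4}. For each x_0, f_y(x_0, y) is a polynomial in y; find its integer roots y ∈ {−4, ..., 4}, then test f_x and f at those candidates.
  x = -4: f_y(-4, y) = 3*y**2 + 22*y - 79; no integer root y with |y| ≤ 4.
  x = -3: f_y(-3, y) = 3*y**2 + 20*y - 55; no integer root y with |y| ≤ 4.
  x = -2: f_y(-2, y) = 3*y**2 + 18*y - 35; no integer root y with |y| ≤ 4.
  x = -1: f_y(-1, y) = 3*y**2 + 16*y - 19; vanishes at y ∈ {1}. (-1, 1): f_x = 76 ≠ 0.
  x = 0: f_y(0, y) = 3*y**2 + 14*y - 7; no integer root y with |y| ≤ 4.
  x = 1: f_y(1, y) = 3*y**2 + 12*y + 1; no integer root y with |y| ≤ 4.
  x = 2: f_y(2, y) = 3*y**2 + 10*y + 5; no integer root y with |y| ≤ 4.
  x = 3: f_y(3, y) = 3*y**2 + 8*y + 5; vanishes at y ∈ {-1}. (3, -1): f_x = 0, f = 0 — SINGULAR.
  x = 4: f_y(4, y) = 3*y**2 + 6*y + 1; no integer root y with |y| ≤ 4.
Only singular point on the grid: (3, -1).
Classify: substitute x = 3 + u, y = -1 + v and expand: f = u**3 - 2*u**2*v - u*v**2 + v**3 + v**2.
No constant or linear terms (consistent with a singular point). Quadratic part: v**2. Cubic part: u**3 - 2*u**2*v - u*v**2 + v**3.
The quadratic part v**2 is a perfect square, so there is a single (double) tangent line v = 0, i.e. y = -1. Restricting the cubic part to that line (v = 0) leaves u**3 ≠ 0, so f is not divisible by v and the branch is v² ≈ -u**3 to lowest order — this is a cusp.
Classification: cusp.


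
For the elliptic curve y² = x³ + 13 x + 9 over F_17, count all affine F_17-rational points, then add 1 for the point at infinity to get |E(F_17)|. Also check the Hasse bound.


Affine points = {(0, 3), (0, 14), (2, 3), (2, 14), (7, 1), (7, 16), (8, 8), (8, 9), (10, 0), (11, 2), (11, 15), (15, 3), (15, 14)}; affine count = 13; |E(F_17)| = 14.

Discriminant check: Δ ∝ 4a³ + 27b² = 4·13³ + 27·9² = 4·2197 + 27·81 ≡ 10 (mod 17). Nonzero ⇒ E is nonsingular.
For each x ∈ F_17, compute rhs = x³ + 13·x + 9 mod 17, then count y ∈ F_17 with y² ≡ rhs.
  x = 0: rhs = 9, matching y values: 3, 14 (2 points).
  x = 1: rhs = 6, matching y values: none (0 points).
  x = 2: rhs = 9, matching y values: 3, 14 (2 points).
  x = 3: rhs = 7, matching y values: none (0 points).
  x = 4: rhs = 6, matching y values: none (0 points).
  x = 5: rhs = 12, matching y values: none (0 points).
  x = 6: rhs = 14, matching y values: none (0 points).
  x = 7: rhs = 1, matching y values: 1, 16 (2 points).
  x = 8: rhs = 13, matching y values: 8, 9 (2 points).
  x = 9: rhs = 5, matching y values: none (0 points).
  x = 10: rhs = 0, matching y values: 0 (1 points).
  x = 11: rhs = 4, matching y values: 2, 15 (2 points).
  x = 12: rhs = 6, matching y values: none (0 points).
  x = 13: rhs = 12, matching y values: none (0 points).
  x = 14: rhs = 11, matching y values: none (0 points).
  x = 15: rhs = 9, matching y values: 3, 14 (2 points).
  x = 16: rhs = 12, matching y values: none (0 points).
Total affine count: 13.
Full point count |E(F_17)| = 13 + 1 = 14.
Hasse bound: |14 − (17+1)| = |-4| = 4 ≤ 2√17 ≈ 8.2462 ✓.


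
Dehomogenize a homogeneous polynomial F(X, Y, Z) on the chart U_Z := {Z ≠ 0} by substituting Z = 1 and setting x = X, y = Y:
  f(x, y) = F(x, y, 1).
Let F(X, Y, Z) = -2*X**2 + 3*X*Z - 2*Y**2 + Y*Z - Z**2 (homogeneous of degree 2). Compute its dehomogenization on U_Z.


f(x, y) = -2*x**2 + 3*x - 2*y**2 + y - 1

On U_Z we set Z = 1. Each monomial c·X^i·Y^j·Z^k in F becomes c·x^i·y^j·1^k = c·x^i·y^j.
Substituting Z = 1: F(X, Y, 1) = -2*x**2 + 3*x - 2*y**2 + y - 1.
Note: deg(f) ≤ deg(F) = 2; strict inequality happens when F is divisible by Z (lost terms).


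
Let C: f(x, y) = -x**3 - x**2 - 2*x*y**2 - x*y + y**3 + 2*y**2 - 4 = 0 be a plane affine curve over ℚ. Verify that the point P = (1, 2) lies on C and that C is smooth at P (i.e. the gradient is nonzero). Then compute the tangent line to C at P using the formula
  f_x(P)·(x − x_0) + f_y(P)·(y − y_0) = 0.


Tangent line at P: -15*x + 11*y - 7 = 0.

Step 1: f(1, 2) = 0, so P lies on C.
Step 2: partial derivatives
  f_x(x, y) = -3*x**2 - 2*x - 2*y**2 - y, f_y(x, y) = -4*x*y - x + 3*y**2 + 4*y.
  f_x(P) = -15, f_y(P) = 11 (gradient nonzero, so P is smooth).
Step 3: tangent line at P: -15·(x − 1) + 11·(y − 2) = 0.
Expanding: -15*x + 11*y - 7 = 0.


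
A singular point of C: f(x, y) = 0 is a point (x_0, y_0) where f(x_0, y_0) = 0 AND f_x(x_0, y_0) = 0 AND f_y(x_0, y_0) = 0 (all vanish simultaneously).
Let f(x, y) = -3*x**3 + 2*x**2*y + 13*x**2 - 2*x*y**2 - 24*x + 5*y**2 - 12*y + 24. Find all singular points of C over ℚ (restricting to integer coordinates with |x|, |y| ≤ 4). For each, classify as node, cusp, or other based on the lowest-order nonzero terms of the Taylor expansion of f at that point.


Singular points: {(2, 2)}; classification: node.

Compute partial derivatives:
  f_x = -9*x**2 + 4*x*y + 26*x - 2*y**2 - 24.
  f_y = 2*x**2 - 4*x*y + 10*y - 12.
Scan x_0 ∈ {−4, ..., 4}. For each x_0, f_y(x_0, y) is a polynomial in y; find its integer roots y ∈ {−4, ..., 4}, then test f_x and f at those candidates.
  x = -4: f_y(-4, y) = 26*y + 20; no integer root y with |y| ≤ 4.
  x = -3: f_y(-3, y) = 22*y + 6; no integer root y with |y| ≤ 4.
  x = -2: f_y(-2, y) = 18*y - 4; no integer root y with |y| ≤ 4.
  x = -1: f_y(-1, y) = 14*y - 10; no integer root y with |y| ≤ 4.
  x = 0: f_y(0, y) = 10*y - 12; no integer root y with |y| ≤ 4.
  x = 1: f_y(1, y) = 6*y - 10; no integer root y with |y| ≤ 4.
  x = 2: f_y(2, y) = 2*y - 4; vanishes at y ∈ {2}. (2, 2): f_x = 0, f = 0 — SINGULAR.
  x = 3: f_y(3, y) = 6 - 2*y; vanishes at y ∈ {3}. (3, 3): f_x = -9 ≠ 0.
  x = 4: f_y(4, y) = 20 - 6*y; no integer root y with |y| ≤ 4.
Only singular point on the grid: (2, 2).
Classify: substitute x = 2 + u, y = 2 + v and expand: f = -3*u**3 + 2*u**2*v - u**2 - 2*u*v**2 + v**2.
No constant or linear terms (consistent with a singular point). Quadratic part: -u**2 + v**2. Cubic part: -3*u**3 + 2*u**2*v - 2*u*v**2.
The quadratic part v**2 - u**2 = (v − u)(v + u) splits into two distinct linear factors, so there are two distinct tangent lines y − 2 = ±(x − 2) — this is a node (ordinary double point).
Classification: node.


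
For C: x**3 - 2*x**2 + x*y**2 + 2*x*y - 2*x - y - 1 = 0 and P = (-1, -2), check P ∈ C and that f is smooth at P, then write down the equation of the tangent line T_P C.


Tangent line at P: 5*x + y + 7 = 0.

Step 1: f(-1, -2) = 0, so P lies on C.
Step 2: partial derivatives
  f_x(x, y) = 3*x**2 - 4*x + y**2 + 2*y - 2, f_y(x, y) = 2*x*y + 2*x - 1.
  f_x(P) = 5, f_y(P) = 1 (gradient nonzero, so P is smooth).
Step 3: tangent line at P: 5·(x − -1) + 1·(y − -2) = 0.
Expanding: 5*x + y + 7 = 0.


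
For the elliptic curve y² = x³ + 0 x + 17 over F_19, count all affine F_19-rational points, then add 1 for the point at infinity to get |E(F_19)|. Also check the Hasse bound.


Affine points = {(0, 6), (0, 13), (2, 5), (2, 14), (3, 5), (3, 14), (4, 9), (4, 10), (5, 3), (5, 16), (6, 9), (6, 10), (8, 4), (8, 15), (9, 9), (9, 10), (12, 4), (12, 15), (14, 5), (14, 14), (16, 3), (16, 16), (17, 3), (17, 16), (18, 4), (18, 15)}; affine count = 26; |E(F_19)| = 27.

Discriminant check: Δ ∝ 4a³ + 27b² = 4·0³ + 27·17² = 4·0 + 27·289 ≡ 13 (mod 19). Nonzero ⇒ E is nonsingular.
For each x ∈ F_19, compute rhs = x³ + 0·x + 17 mod 19, then count y ∈ F_19 with y² ≡ rhs.
  x = 0: rhs = 17, matching y values: 6, 13 (2 points).
  x = 1: rhs = 18, matching y values: none (0 points).
  x = 2: rhs = 6, matching y values: 5, 14 (2 points).
  x = 3: rhs = 6, matching y values: 5, 14 (2 points).
  x = 4: rhs = 5, matching y values: 9, 10 (2 points).
  x = 5: rhs = 9, matching y values: 3, 16 (2 points).
  x = 6: rhs = 5, matching y values: 9, 10 (2 points).
  x = 7: rhs = 18, matching y values: none (0 points).
  x = 8: rhs = 16, matching y values: 4, 15 (2 points).
  x = 9: rhs = 5, matching y values: 9, 10 (2 points).
  x = 10: rhs = 10, matching y values: none (0 points).
  x = 11: rhs = 18, matching y values: none (0 points).
  x = 12: rhs = 16, matching y values: 4, 15 (2 points).
  x = 13: rhs = 10, matching y values: none (0 points).
  x = 14: rhs = 6, matching y values: 5, 14 (2 points).
  x = 15: rhs = 10, matching y values: none (0 points).
  x = 16: rhs = 9, matching y values: 3, 16 (2 points).
  x = 17: rhs = 9, matching y values: 3, 16 (2 points).
  x = 18: rhs = 16, matching y values: 4, 15 (2 points).
Total affine count: 26.
Full point count |E(F_19)| = 26 + 1 = 27.
Hasse bound: |27 − (19+1)| = |7| = 7 ≤ 2√19 ≈ 8.7178 ✓.


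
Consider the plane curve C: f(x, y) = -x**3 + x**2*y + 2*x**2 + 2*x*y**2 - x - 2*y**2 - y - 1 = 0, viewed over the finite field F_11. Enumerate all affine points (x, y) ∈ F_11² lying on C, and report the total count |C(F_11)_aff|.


Affine F_11-points: {(0, 2), (0, 3), (2, 2), (5, 4), (6, 3), (6, 10), (7, 0), (7, 7), (10, 3), (10, 8)}; count = 10.

For each of the 121 pairs (x, y) ∈ F_11², evaluate f(x, y) mod 11. Record the zeros.
  x = 0: [0↦10, 1↦7, 2↦0, 3↦0, 4↦7, 5↦10, 6↦9, 7↦4, 8↦6, 9↦4, 10↦9]  zeros at y ∈ {2, 3}
  x = 1: [0↦10, 1↦10, 2↦10, 3↦10, 4↦10, 5↦10, 6↦10, 7↦10, 8↦10, 9↦10, 10↦10]  zeros at y ∈ ∅
  x = 2: [0↦8, 1↦2, 2↦0, 3↦2, 4↦8, 5↦7, 6↦10, 7↦6, 8↦6, 9↦10, 10↦7]  zeros at y ∈ {2}
  x = 3: [0↦9, 1↦10, 2↦8, 3↦3, 4↦6, 5↦6, 6↦3, 7↦8, 8↦10, 9↦9, 10↦5]  zeros at y ∈ ∅
  x = 4: [0↦7, 1↦6, 2↦6, 3↦7, 4↦9, 5↦1, 6↦5, 7↦10, 8↦5, 9↦1, 10↦9]  zeros at y ∈ ∅
  x = 5: [0↦7, 1↦6, 2↦10, 3↦8, 4↦0, 5↦8, 6↦10, 7↦6, 8↦7, 9↦2, 10↦2]  zeros at y ∈ {4}
  x = 6: [0↦3, 1↦4, 2↦3, 3↦0, 4↦6, 5↦10, 6↦1, 7↦1, 8↦10, 9↦6, 10↦0]  zeros at y ∈ {3, 10}
  x = 7: [0↦0, 1↦5, 2↦1, 3↦10, 4↦10, 5↦1, 6↦5, 7↦0, 8↦8, 9↦7, 10↦8]  zeros at y ∈ {0, 7}
  x = 8: [0↦3, 1↦3, 2↦9, 3↦10, 4↦6, 5↦8, 6↦5, 7↦8, 8↦6, 9↦10, 10↦9]  zeros at y ∈ ∅
  x = 9: [0↦6, 1↦3, 2↦10, 3↦5, 4↦10, 5↦3, 6↦6, 7↦8, 8↦9, 9↦9, 10↦8]  zeros at y ∈ ∅
  x = 10: [0↦3, 1↦10, 2↦9, 3↦0, 4↦5, 5↦2, 6↦2, 7↦5, 8↦0, 9↦9, 10↦10]  zeros at y ∈ {3, 8}
Collecting zeros: affine points = {(0, 2), (0, 3), (2, 2), (5, 4), (6, 3), (6, 10), (7, 0), (7, 7), (10, 3), (10, 8)}.
Total count |C(F_11)_aff| = 10.


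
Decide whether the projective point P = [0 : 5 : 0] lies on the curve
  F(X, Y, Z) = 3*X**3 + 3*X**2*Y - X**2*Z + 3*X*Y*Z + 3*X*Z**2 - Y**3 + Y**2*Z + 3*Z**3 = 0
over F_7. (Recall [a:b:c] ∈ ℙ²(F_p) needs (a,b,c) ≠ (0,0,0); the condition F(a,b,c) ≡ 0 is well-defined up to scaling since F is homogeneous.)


F(0,5,0) ≡ 1 (mod 7); P is NOT on the curve.

Evaluate F(0, 5, 0) term-by-term (mod 7).
  3*X**3 ↦ 3·0·1·1 = 0
  3*X**2*Y ↦ 3·0·5·1 = 0
  -X**2*Z ↦ -1·0·1·0 = 0
  3*X*Y*Z ↦ 3·0·5·0 = 0
  3*X*Z**2 ↦ 3·0·1·0 = 0
  -Y**3 ↦ -1·1·125·1 = -125
  Y**2*Z ↦ 1·1·25·0 = 0
  3*Z**3 ↦ 3·1·1·0 = 0
Sum: F(0, 5, 0) = (0) + (0) + (0) + (0) + (0) + (-125) + (0) + (0) = -125.
Reducing mod 7: -125 ≡ 1 (mod 7).
Since F(a, b, c) ≡ 1 ≠ 0 (mod 7), P does NOT lie on the curve.


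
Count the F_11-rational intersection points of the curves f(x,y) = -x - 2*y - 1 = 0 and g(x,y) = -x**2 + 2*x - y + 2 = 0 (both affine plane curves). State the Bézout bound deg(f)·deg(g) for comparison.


Common zeros: ∅; count = 0; Bézout bound = 2.

deg(f) = 1, deg(g) = 2, so Bézout bound = 2.
Scan x ∈ F_11. For each x, list the y ∈ F_11 with f(x, y) ≡ 0 and those with g(x, y) ≡ 0 (mod 11); the common zeros in that column are the intersection.
  x = 0: f ≡ 0 at y ∈ {5}; g ≡ 0 at y ∈ {2}; common: ∅.
  x = 1: f ≡ 0 at y ∈ {10}; g ≡ 0 at y ∈ {3}; common: ∅.
  x = 2: f ≡ 0 at y ∈ {4}; g ≡ 0 at y ∈ {2}; common: ∅.
  x = 3: f ≡ 0 at y ∈ {9}; g ≡ 0 at y ∈ {10}; common: ∅.
  x = 4: f ≡ 0 at y ∈ {3}; g ≡ 0 at y ∈ {5}; common: ∅.
  x = 5: f ≡ 0 at y ∈ {8}; g ≡ 0 at y ∈ {9}; common: ∅.
  x = 6: f ≡ 0 at y ∈ {2}; g ≡ 0 at y ∈ {0}; common: ∅.
  x = 7: f ≡ 0 at y ∈ {7}; g ≡ 0 at y ∈ {0}; common: ∅.
  x = 8: f ≡ 0 at y ∈ {1}; g ≡ 0 at y ∈ {9}; common: ∅.
  x = 9: f ≡ 0 at y ∈ {6}; g ≡ 0 at y ∈ {5}; common: ∅.
  x = 10: f ≡ 0 at y ∈ {0}; g ≡ 0 at y ∈ {10}; common: ∅.
Collecting: common zeros = ∅, so the count is 0.
Comparison with the Bézout bound: 0 ≤ 2 = deg(f)·deg(g), as expected for curves with no common component (the affine F_11-count falls short of the bound because intersections may lie at infinity, over extension fields, or carry multiplicity).
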